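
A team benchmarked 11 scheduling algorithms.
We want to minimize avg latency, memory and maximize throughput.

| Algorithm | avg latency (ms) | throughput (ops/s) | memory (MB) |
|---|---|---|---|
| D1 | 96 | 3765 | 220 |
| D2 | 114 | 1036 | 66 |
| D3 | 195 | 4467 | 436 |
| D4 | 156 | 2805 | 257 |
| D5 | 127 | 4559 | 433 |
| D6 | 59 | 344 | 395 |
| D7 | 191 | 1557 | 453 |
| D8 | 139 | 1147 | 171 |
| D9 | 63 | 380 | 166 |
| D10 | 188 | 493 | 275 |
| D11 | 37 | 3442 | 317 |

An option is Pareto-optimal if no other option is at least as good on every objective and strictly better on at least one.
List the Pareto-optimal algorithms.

D1, D2, D5, D8, D9, D11

D1: not dominated.
D2: not dominated (best memory).
D3: dominated by D5 (avg latency 127≤195, throughput 4559≥4467, memory 433≤436).
D4: dominated by D1 (avg latency 96≤156, throughput 3765≥2805, memory 220≤257).
D5: not dominated (best throughput).
D6: dominated by D11 (avg latency 37≤59, throughput 3442≥344, memory 317≤395).
D7: dominated by D1 (avg latency 96≤191, throughput 3765≥1557, memory 220≤453).
D8: not dominated.
D9: not dominated.
D10: dominated by D1 (avg latency 96≤188, throughput 3765≥493, memory 220≤275).
D11: not dominated (best avg latency).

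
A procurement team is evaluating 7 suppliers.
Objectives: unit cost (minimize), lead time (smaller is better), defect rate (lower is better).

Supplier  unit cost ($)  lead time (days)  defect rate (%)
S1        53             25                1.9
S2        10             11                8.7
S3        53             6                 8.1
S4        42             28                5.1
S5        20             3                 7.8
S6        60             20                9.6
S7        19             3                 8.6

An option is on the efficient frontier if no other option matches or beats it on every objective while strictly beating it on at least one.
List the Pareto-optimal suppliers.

S1: not dominated (best defect rate).
S2: not dominated (best unit cost).
S3: dominated by S5 (unit cost 20≤53, lead time 3≤6, defect rate 7.8≤8.1).
S4: not dominated.
S5: not dominated.
S6: dominated by S2 (unit cost 10≤60, lead time 11≤20, defect rate 8.7≤9.6).
S7: not dominated.

S1, S2, S4, S5, S7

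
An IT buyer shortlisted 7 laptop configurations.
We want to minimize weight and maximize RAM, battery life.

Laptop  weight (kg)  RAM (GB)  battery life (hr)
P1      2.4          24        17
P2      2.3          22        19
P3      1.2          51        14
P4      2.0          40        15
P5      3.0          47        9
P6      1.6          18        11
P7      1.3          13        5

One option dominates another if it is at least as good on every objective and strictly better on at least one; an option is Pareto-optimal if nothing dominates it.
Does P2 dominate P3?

No

P2 vs P3: P2 is worse on weight (2.3 vs 1.2), so it does not dominate P3.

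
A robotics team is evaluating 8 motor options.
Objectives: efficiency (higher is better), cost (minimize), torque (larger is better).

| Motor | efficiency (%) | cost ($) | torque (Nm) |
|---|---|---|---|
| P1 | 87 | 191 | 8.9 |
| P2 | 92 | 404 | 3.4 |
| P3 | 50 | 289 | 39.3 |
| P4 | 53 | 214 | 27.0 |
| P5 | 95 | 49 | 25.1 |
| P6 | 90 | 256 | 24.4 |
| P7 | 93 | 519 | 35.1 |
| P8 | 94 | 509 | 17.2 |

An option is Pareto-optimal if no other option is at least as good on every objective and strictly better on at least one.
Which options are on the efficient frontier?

P3, P4, P5, P7

P1: dominated by P5 (efficiency 95≥87, cost 49≤191, torque 25.1≥8.9).
P2: dominated by P5 (efficiency 95≥92, cost 49≤404, torque 25.1≥3.4).
P3: not dominated (best torque).
P4: not dominated.
P5: not dominated (best efficiency).
P6: dominated by P5 (efficiency 95≥90, cost 49≤256, torque 25.1≥24.4).
P7: not dominated.
P8: dominated by P5 (efficiency 95≥94, cost 49≤509, torque 25.1≥17.2).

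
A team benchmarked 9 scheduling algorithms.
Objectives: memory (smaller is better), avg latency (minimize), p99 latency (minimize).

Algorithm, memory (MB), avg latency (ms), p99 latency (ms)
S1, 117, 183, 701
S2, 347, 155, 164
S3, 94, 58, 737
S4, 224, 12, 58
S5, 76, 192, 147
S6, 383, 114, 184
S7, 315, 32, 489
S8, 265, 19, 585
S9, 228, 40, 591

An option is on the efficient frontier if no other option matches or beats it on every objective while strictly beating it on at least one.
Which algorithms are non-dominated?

S1: not dominated.
S2: dominated by S4 (memory 224≤347, avg latency 12≤155, p99 latency 58≤164).
S3: not dominated.
S4: not dominated (best avg latency).
S5: not dominated (best memory).
S6: dominated by S4 (memory 224≤383, avg latency 12≤114, p99 latency 58≤184).
S7: dominated by S4 (memory 224≤315, avg latency 12≤32, p99 latency 58≤489).
S8: dominated by S4 (memory 224≤265, avg latency 12≤19, p99 latency 58≤585).
S9: dominated by S4 (memory 224≤228, avg latency 12≤40, p99 latency 58≤591).

S1, S3, S4, S5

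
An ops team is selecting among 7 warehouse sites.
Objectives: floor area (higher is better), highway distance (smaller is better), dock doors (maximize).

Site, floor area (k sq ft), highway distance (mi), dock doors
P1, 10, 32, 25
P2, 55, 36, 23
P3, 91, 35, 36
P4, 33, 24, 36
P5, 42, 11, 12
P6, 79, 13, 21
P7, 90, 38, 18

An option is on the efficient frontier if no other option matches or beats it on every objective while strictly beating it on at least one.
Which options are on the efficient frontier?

P1: dominated by P4 (floor area 33≥10, highway distance 24≤32, dock doors 36≥25).
P2: dominated by P3 (floor area 91≥55, highway distance 35≤36, dock doors 36≥23).
P3: not dominated (best floor area).
P4: not dominated.
P5: not dominated (best highway distance).
P6: not dominated.
P7: dominated by P3 (floor area 91≥90, highway distance 35≤38, dock doors 36≥18).

P3, P4, P5, P6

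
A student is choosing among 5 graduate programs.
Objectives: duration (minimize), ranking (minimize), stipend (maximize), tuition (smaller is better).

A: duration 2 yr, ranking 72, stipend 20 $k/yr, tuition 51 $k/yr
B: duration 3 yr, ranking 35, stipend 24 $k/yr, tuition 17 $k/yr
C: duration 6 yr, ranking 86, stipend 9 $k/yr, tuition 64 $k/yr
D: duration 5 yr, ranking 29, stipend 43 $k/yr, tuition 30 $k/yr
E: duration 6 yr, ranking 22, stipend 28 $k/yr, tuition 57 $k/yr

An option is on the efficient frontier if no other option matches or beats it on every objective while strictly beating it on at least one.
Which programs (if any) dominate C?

A, B, D, E

A: duration 2≤6, ranking 72≤86, stipend 20≥9, tuition 51≤64 — dominates C.
B: duration 3≤6, ranking 35≤86, stipend 24≥9, tuition 17≤64 — dominates C.
D: duration 5≤6, ranking 29≤86, stipend 43≥9, tuition 30≤64 — dominates C.
E: duration 6≤6, ranking 22≤86, stipend 28≥9, tuition 57≤64 — dominates C.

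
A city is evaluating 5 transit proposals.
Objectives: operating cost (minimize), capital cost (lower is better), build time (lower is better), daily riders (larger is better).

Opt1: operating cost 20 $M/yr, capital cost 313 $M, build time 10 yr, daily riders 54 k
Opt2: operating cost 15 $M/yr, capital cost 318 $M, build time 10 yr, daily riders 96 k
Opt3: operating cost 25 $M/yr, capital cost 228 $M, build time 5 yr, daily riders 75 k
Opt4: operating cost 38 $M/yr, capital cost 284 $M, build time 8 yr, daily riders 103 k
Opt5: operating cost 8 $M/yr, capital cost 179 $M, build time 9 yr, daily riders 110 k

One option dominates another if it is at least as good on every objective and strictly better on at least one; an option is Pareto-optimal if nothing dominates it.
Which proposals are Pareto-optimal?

Opt3, Opt4, Opt5

Opt1: dominated by Opt5 (operating cost 8≤20, capital cost 179≤313, build time 9≤10, daily riders 110≥54).
Opt2: dominated by Opt5 (operating cost 8≤15, capital cost 179≤318, build time 9≤10, daily riders 110≥96).
Opt3: not dominated (best build time).
Opt4: not dominated.
Opt5: not dominated (best operating cost).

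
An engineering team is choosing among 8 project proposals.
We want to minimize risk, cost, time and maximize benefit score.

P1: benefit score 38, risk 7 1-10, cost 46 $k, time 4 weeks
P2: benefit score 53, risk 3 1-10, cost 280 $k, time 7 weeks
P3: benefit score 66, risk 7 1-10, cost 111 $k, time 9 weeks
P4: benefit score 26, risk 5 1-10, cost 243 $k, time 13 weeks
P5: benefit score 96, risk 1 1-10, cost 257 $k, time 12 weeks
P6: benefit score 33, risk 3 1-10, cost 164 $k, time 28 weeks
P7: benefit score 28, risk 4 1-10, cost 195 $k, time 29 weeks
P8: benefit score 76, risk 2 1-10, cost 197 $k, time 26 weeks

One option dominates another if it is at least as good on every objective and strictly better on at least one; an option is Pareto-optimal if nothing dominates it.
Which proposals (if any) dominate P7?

P6: benefit score 33≥28, risk 3≤4, cost 164≤195, time 28≤29 — dominates P7.
Others (P1, P2, P3, P4, P5, P8) are each worse than P7 on at least one objective.

P6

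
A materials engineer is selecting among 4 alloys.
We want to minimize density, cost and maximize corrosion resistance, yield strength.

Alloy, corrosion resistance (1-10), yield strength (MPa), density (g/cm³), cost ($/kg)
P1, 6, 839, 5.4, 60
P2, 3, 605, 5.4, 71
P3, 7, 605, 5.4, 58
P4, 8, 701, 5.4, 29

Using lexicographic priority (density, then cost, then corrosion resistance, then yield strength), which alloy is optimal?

P4

First minimize density: best is 5.4, kept {P1, P2, P3, P4}.
Then minimize cost: best is 29, kept {P4}.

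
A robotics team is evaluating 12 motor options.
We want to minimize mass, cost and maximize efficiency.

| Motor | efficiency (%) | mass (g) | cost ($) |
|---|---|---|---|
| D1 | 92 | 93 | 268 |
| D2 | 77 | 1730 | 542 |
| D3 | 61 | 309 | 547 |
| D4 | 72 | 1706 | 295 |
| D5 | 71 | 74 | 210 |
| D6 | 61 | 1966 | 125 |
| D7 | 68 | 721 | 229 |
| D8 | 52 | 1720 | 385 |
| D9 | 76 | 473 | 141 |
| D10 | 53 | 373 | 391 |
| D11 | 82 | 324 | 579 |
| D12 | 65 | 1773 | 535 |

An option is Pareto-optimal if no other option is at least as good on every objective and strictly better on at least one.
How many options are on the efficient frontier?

D1: not dominated (best efficiency).
D2: dominated by D1 (efficiency 92≥77, mass 93≤1730, cost 268≤542).
D3: dominated by D1 (efficiency 92≥61, mass 93≤309, cost 268≤547).
D4: dominated by D1 (efficiency 92≥72, mass 93≤1706, cost 268≤295).
D5: not dominated (best mass).
D6: not dominated (best cost).
D7: dominated by D5 (efficiency 71≥68, mass 74≤721, cost 210≤229).
D8: dominated by D1 (efficiency 92≥52, mass 93≤1720, cost 268≤385).
D9: not dominated.
D10: dominated by D1 (efficiency 92≥53, mass 93≤373, cost 268≤391).
D11: dominated by D1 (efficiency 92≥82, mass 93≤324, cost 268≤579).
D12: dominated by D1 (efficiency 92≥65, mass 93≤1773, cost 268≤535).
Pareto-optimal: D1, D5, D6, D9 → 4.

4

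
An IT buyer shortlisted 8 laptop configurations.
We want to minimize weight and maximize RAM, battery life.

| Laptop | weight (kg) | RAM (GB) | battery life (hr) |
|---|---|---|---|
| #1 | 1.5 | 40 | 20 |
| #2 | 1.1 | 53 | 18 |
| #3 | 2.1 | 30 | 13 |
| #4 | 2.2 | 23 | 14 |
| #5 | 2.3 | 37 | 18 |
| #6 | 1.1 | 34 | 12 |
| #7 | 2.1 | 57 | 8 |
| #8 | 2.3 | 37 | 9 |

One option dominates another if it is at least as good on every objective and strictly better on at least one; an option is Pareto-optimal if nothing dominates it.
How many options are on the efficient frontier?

#1: not dominated (best battery life).
#2: not dominated.
#3: dominated by #1 (weight 1.5≤2.1, RAM 40≥30, battery life 20≥13).
#4: dominated by #1 (weight 1.5≤2.2, RAM 40≥23, battery life 20≥14).
#5: dominated by #1 (weight 1.5≤2.3, RAM 40≥37, battery life 20≥18).
#6: dominated by #2 (weight 1.1≤1.1, RAM 53≥34, battery life 18≥12).
#7: not dominated (best RAM).
#8: dominated by #1 (weight 1.5≤2.3, RAM 40≥37, battery life 20≥9).
Pareto-optimal: #1, #2, #7 → 3.

3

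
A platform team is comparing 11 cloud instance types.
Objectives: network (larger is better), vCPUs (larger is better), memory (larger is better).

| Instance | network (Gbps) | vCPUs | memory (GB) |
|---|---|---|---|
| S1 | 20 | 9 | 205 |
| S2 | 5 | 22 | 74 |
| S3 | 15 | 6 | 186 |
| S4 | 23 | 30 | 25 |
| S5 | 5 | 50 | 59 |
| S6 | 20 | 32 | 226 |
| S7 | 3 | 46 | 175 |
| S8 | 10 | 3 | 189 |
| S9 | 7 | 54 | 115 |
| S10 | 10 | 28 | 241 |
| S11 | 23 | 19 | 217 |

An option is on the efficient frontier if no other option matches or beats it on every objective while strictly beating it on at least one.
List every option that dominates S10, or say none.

none

S1: worse on vCPUs (9 vs 28).
S2: worse on network (5 vs 10).
S3: worse on vCPUs (6 vs 28).
S4: worse on memory (25 vs 241).
S5: worse on network (5 vs 10).
S6: worse on memory (226 vs 241).
S7: worse on network (3 vs 10).
S8: worse on vCPUs (3 vs 28).
S9: worse on network (7 vs 10).
S11: worse on vCPUs (19 vs 28).
No option dominates S10.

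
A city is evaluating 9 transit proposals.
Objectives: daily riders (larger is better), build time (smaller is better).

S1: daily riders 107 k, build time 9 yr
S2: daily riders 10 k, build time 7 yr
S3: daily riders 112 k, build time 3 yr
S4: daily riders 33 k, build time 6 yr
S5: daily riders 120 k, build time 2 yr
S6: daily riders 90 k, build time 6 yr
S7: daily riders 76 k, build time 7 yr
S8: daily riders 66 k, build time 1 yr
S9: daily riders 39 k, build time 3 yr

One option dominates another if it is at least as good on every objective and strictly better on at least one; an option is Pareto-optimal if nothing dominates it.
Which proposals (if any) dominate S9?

S3: daily riders 112≥39, build time 3≤3 — dominates S9.
S5: daily riders 120≥39, build time 2≤3 — dominates S9.
S8: daily riders 66≥39, build time 1≤3 — dominates S9.
Others (S1, S2, S4, S6, S7) are each worse than S9 on at least one objective.

S3, S5, S8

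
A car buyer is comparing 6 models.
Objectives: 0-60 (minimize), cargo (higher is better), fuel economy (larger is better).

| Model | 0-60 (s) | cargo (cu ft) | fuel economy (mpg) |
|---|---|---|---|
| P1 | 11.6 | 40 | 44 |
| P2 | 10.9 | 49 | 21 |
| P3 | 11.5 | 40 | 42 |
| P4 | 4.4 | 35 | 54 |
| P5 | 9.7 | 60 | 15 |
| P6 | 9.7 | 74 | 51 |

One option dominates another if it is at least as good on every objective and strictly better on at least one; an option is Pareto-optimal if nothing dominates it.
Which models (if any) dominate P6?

none

P1: worse on 0-60 (11.6 vs 9.7).
P2: worse on 0-60 (10.9 vs 9.7).
P3: worse on 0-60 (11.5 vs 9.7).
P4: worse on cargo (35 vs 74).
P5: worse on cargo (60 vs 74).
No option dominates P6.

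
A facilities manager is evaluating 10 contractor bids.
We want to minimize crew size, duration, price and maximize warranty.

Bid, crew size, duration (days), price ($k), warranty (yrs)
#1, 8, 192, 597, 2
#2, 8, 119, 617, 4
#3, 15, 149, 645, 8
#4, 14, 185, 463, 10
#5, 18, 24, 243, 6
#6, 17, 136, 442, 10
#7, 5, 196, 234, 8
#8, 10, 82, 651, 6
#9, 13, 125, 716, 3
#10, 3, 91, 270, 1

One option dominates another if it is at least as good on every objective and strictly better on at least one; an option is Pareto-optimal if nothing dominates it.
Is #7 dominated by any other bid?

No

#1: worse on crew size (8 vs 5).
#2: worse on crew size (8 vs 5).
#3: worse on crew size (15 vs 5).
#4: worse on crew size (14 vs 5).
#5: worse on crew size (18 vs 5).
#6: worse on crew size (17 vs 5).
#8: worse on crew size (10 vs 5).
#9: worse on crew size (13 vs 5).
#10: worse on price (270 vs 234).
No option is at least as good as #7 on every objective and strictly better on one.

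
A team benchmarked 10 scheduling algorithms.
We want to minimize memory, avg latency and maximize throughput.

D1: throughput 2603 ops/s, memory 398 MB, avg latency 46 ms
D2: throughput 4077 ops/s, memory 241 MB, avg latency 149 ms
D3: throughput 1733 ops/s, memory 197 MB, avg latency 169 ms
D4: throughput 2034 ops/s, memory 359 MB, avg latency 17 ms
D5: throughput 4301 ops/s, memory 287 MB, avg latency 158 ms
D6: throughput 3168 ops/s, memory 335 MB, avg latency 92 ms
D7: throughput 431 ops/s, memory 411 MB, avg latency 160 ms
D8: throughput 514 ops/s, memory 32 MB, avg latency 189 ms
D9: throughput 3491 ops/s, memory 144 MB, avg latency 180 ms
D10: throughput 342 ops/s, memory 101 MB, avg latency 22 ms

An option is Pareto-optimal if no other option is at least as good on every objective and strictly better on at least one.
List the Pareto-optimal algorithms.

D1, D2, D3, D4, D5, D6, D8, D9, D10

D1: not dominated.
D2: not dominated.
D3: not dominated.
D4: not dominated (best avg latency).
D5: not dominated (best throughput).
D6: not dominated.
D7: dominated by D1 (throughput 2603≥431, memory 398≤411, avg latency 46≤160).
D8: not dominated (best memory).
D9: not dominated.
D10: not dominated.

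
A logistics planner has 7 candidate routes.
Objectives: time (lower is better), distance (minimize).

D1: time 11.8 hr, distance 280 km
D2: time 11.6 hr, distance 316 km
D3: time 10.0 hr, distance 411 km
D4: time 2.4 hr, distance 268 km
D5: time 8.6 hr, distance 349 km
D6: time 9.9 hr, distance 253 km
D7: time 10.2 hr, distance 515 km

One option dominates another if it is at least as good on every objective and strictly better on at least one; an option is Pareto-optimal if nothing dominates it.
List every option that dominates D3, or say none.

D4, D5, D6

D4: time 2.4≤10.0, distance 268≤411 — dominates D3.
D5: time 8.6≤10.0, distance 349≤411 — dominates D3.
D6: time 9.9≤10.0, distance 253≤411 — dominates D3.
Others (D1, D2, D7) are each worse than D3 on at least one objective.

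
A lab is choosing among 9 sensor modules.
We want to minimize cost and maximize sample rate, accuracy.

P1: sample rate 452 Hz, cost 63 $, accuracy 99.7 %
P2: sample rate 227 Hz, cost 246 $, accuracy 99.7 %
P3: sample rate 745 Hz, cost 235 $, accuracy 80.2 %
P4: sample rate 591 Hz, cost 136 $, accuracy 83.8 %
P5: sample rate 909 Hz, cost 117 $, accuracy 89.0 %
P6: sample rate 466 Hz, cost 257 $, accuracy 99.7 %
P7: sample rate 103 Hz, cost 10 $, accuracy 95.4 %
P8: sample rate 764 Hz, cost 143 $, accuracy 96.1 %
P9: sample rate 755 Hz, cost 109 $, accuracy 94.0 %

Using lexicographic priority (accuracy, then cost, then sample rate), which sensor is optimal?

P1

First maximize accuracy: best is 99.7, kept {P1, P2, P6}.
Then minimize cost: best is 63, kept {P1}.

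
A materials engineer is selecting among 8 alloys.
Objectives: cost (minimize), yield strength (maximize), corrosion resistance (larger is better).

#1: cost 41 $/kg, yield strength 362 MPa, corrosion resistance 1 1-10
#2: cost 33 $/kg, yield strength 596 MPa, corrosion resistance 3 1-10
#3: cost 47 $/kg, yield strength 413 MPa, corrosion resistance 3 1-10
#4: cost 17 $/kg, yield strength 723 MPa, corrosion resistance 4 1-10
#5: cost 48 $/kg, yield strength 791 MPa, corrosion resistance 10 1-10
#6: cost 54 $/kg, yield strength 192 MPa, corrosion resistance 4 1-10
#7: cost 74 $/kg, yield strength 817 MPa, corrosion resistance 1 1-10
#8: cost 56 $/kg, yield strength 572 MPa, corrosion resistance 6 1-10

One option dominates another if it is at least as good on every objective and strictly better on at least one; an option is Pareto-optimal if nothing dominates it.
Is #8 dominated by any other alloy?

#5 vs #8: cost 48≤56, yield strength 791≥572, corrosion resistance 10≥6 — #5 is at least as good on every objective and strictly better on at least one, so #5 dominates #8.

Yes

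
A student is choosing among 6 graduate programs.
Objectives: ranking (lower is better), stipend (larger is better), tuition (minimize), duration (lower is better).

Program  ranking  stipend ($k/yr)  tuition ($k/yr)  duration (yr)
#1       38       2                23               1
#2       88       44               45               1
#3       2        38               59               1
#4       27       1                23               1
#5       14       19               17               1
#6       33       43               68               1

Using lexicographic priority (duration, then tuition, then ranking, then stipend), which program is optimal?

#5

First minimize duration: best is 1, kept {#1, #2, #3, #4, #5, #6}.
Then minimize tuition: best is 17, kept {#5}.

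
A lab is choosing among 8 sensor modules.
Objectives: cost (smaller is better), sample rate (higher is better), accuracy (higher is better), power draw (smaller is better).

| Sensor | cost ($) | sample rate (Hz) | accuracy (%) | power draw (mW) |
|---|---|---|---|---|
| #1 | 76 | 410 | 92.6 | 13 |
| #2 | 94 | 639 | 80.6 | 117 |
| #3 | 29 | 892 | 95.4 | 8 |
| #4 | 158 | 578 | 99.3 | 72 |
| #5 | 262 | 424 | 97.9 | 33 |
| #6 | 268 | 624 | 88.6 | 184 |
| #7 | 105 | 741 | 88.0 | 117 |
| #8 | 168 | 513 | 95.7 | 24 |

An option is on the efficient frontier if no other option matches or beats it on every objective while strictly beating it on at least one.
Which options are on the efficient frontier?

#3, #4, #5, #8

#1: dominated by #3 (cost 29≤76, sample rate 892≥410, accuracy 95.4≥92.6, power draw 8≤13).
#2: dominated by #3 (cost 29≤94, sample rate 892≥639, accuracy 95.4≥80.6, power draw 8≤117).
#3: not dominated (best cost).
#4: not dominated (best accuracy).
#5: not dominated.
#6: dominated by #3 (cost 29≤268, sample rate 892≥624, accuracy 95.4≥88.6, power draw 8≤184).
#7: dominated by #3 (cost 29≤105, sample rate 892≥741, accuracy 95.4≥88.0, power draw 8≤117).
#8: not dominated.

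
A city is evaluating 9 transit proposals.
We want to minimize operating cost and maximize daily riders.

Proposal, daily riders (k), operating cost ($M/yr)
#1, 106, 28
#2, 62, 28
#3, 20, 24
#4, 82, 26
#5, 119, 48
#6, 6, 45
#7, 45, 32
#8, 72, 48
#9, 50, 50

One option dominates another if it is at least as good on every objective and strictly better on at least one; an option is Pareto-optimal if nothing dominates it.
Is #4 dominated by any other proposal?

#1: worse on operating cost (28 vs 26).
#2: worse on daily riders (62 vs 82).
#3: worse on daily riders (20 vs 82).
#5: worse on operating cost (48 vs 26).
#6: worse on daily riders (6 vs 82).
#7: worse on daily riders (45 vs 82).
#8: worse on daily riders (72 vs 82).
#9: worse on daily riders (50 vs 82).
No option is at least as good as #4 on every objective and strictly better on one.

No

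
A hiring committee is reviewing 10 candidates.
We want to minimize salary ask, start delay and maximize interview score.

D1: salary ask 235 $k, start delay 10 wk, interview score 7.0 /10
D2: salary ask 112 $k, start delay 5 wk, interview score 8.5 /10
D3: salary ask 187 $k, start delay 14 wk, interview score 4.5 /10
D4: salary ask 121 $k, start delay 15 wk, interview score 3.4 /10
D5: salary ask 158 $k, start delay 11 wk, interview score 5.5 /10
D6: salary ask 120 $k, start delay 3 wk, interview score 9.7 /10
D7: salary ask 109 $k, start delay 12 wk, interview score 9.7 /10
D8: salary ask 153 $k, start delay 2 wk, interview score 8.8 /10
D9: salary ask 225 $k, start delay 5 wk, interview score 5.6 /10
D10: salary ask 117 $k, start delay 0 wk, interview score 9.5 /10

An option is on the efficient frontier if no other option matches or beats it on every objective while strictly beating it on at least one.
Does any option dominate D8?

Yes

D10 vs D8: salary ask 117≤153, start delay 0≤2, interview score 9.5≥8.8 — D10 is at least as good on every objective and strictly better on at least one, so D10 dominates D8.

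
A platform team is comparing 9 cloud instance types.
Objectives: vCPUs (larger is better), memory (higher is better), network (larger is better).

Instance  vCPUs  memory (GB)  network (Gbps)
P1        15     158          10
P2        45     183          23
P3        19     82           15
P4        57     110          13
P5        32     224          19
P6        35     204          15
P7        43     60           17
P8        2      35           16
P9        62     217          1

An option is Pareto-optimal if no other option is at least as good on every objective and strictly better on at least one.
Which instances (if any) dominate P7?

P2: vCPUs 45≥43, memory 183≥60, network 23≥17 — dominates P7.
Others (P1, P3, P4, P5, P6, P8, P9) are each worse than P7 on at least one objective.

P2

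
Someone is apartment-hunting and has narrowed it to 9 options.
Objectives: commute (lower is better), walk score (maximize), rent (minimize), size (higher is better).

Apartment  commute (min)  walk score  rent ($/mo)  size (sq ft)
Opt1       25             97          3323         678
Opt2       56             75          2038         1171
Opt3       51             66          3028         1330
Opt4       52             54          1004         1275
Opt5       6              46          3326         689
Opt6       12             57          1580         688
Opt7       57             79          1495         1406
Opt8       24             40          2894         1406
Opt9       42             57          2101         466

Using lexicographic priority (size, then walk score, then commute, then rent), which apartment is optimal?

First maximize size: best is 1406, kept {Opt7, Opt8}.
Then maximize walk score: best is 79, kept {Opt7}.

Opt7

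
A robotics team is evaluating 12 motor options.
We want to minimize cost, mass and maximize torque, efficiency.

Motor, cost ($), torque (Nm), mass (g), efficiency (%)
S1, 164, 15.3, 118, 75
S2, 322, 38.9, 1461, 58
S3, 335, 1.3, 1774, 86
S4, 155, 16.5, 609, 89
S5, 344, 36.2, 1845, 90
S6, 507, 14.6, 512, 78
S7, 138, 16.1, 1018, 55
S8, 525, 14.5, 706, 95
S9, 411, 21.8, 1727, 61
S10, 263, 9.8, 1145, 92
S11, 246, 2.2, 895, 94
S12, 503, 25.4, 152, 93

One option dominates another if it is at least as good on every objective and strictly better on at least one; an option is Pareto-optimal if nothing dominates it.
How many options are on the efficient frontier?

10

S1: not dominated (best mass).
S2: not dominated (best torque).
S3: dominated by S4 (cost 155≤335, torque 16.5≥1.3, mass 609≤1774, efficiency 89≥86).
S4: not dominated.
S5: not dominated.
S6: dominated by S12 (cost 503≤507, torque 25.4≥14.6, mass 152≤512, efficiency 93≥78).
S7: not dominated (best cost).
S8: not dominated (best efficiency).
S9: not dominated.
S10: not dominated.
S11: not dominated.
S12: not dominated.
Pareto-optimal: S1, S2, S4, S5, S7, S8, S9, S10, S11, S12 → 10.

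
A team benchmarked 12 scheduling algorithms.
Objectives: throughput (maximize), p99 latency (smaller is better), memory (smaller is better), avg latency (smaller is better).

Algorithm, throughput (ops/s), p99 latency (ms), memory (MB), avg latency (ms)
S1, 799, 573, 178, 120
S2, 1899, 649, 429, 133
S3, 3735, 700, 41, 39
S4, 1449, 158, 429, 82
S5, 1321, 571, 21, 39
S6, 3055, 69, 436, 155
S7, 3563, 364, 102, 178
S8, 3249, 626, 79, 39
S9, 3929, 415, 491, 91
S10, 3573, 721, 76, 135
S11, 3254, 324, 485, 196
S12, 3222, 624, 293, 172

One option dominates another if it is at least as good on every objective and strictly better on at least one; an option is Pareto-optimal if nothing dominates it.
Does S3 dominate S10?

S3 vs S10: throughput 3735≥3573, p99 latency 700≤721, memory 41≤76, avg latency 39≤135 — S3 is at least as good on every objective with at least one strict improvement.

Yes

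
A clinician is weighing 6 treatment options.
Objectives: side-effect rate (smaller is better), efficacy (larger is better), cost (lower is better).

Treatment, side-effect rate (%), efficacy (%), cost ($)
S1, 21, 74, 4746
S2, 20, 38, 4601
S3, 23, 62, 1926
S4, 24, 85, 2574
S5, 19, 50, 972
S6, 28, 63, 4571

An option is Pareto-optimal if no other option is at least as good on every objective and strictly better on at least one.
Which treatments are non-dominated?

S1: not dominated.
S2: dominated by S5 (side-effect rate 19≤20, efficacy 50≥38, cost 972≤4601).
S3: not dominated.
S4: not dominated (best efficacy).
S5: not dominated (best side-effect rate).
S6: dominated by S4 (side-effect rate 24≤28, efficacy 85≥63, cost 2574≤4571).

S1, S3, S4, S5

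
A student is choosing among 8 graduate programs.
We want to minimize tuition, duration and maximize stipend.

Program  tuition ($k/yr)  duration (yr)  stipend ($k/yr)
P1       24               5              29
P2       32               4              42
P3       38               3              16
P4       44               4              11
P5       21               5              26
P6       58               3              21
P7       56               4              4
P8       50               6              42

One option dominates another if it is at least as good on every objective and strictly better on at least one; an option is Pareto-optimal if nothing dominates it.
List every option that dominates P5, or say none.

none

P1: worse on tuition (24 vs 21).
P2: worse on tuition (32 vs 21).
P3: worse on tuition (38 vs 21).
P4: worse on tuition (44 vs 21).
P6: worse on tuition (58 vs 21).
P7: worse on tuition (56 vs 21).
P8: worse on tuition (50 vs 21).
No option dominates P5.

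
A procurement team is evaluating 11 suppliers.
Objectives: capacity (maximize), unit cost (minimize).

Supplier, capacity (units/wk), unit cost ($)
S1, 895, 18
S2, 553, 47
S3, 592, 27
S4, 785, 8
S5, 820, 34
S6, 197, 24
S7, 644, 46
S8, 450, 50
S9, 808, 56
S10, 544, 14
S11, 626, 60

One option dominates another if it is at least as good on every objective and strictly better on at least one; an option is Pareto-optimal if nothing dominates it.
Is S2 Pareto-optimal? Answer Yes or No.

S1 vs S2: capacity 895≥553, unit cost 18≤47 — S1 is at least as good on every objective and strictly better on at least one, so S1 dominates S2.

No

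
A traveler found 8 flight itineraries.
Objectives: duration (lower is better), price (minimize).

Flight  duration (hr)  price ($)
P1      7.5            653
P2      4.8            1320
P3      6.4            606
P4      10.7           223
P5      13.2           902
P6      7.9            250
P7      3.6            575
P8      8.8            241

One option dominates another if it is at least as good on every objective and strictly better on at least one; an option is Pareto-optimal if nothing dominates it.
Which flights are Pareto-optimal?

P4, P6, P7, P8

P1: dominated by P3 (duration 6.4≤7.5, price 606≤653).
P2: dominated by P7 (duration 3.6≤4.8, price 575≤1320).
P3: dominated by P7 (duration 3.6≤6.4, price 575≤606).
P4: not dominated (best price).
P5: dominated by P1 (duration 7.5≤13.2, price 653≤902).
P6: not dominated.
P7: not dominated (best duration).
P8: not dominated.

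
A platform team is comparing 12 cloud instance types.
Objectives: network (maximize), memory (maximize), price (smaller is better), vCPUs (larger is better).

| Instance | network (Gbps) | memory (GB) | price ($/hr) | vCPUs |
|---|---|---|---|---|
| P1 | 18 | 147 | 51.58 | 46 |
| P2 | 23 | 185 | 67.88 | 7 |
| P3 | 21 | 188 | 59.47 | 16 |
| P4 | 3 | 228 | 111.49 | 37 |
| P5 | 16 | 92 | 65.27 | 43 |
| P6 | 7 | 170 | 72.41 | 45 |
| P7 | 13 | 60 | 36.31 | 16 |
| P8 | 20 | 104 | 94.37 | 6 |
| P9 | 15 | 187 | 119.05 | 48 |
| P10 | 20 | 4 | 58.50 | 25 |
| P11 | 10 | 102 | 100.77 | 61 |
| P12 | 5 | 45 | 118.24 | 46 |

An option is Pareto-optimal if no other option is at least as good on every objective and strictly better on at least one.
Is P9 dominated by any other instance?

P1: worse on memory (147 vs 187).
P2: worse on memory (185 vs 187).
P3: worse on vCPUs (16 vs 48).
P4: worse on network (3 vs 15).
P5: worse on memory (92 vs 187).
P6: worse on network (7 vs 15).
P7: worse on network (13 vs 15).
P8: worse on memory (104 vs 187).
P10: worse on memory (4 vs 187).
P11: worse on network (10 vs 15).
P12: worse on network (5 vs 15).
No option is at least as good as P9 on every objective and strictly better on one.

No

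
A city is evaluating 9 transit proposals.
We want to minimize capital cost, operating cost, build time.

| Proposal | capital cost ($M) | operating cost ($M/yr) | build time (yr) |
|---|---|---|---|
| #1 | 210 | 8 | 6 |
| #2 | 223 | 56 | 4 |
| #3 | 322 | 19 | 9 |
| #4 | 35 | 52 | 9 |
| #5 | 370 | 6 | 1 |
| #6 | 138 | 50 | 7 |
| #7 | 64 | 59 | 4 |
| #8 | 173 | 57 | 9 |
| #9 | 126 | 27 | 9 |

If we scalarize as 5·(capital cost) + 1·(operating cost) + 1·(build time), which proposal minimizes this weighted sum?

#1: 5·210 + 1·8 + 1·6 = 1064
#2: 5·223 + 1·56 + 1·4 = 1175
#3: 5·322 + 1·19 + 1·9 = 1638
#4: 5·35 + 1·52 + 1·9 = 236
#5: 5·370 + 1·6 + 1·1 = 1857
#6: 5·138 + 1·50 + 1·7 = 747
#7: 5·64 + 1·59 + 1·4 = 383
#8: 5·173 + 1·57 + 1·9 = 931
#9: 5·126 + 1·27 + 1·9 = 666
Lowest: #4 at 236.

#4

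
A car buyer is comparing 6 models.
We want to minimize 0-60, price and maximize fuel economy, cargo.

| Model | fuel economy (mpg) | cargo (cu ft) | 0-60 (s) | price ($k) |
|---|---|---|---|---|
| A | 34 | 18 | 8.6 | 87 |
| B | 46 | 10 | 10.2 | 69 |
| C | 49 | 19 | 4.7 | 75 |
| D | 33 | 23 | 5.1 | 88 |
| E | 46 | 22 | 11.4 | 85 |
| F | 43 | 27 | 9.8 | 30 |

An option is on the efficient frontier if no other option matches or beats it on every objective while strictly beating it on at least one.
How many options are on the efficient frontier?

5

A: dominated by C (fuel economy 49≥34, cargo 19≥18, 0-60 4.7≤8.6, price 75≤87).
B: not dominated.
C: not dominated (best fuel economy).
D: not dominated.
E: not dominated.
F: not dominated (best cargo).
Pareto-optimal: B, C, D, E, F → 5.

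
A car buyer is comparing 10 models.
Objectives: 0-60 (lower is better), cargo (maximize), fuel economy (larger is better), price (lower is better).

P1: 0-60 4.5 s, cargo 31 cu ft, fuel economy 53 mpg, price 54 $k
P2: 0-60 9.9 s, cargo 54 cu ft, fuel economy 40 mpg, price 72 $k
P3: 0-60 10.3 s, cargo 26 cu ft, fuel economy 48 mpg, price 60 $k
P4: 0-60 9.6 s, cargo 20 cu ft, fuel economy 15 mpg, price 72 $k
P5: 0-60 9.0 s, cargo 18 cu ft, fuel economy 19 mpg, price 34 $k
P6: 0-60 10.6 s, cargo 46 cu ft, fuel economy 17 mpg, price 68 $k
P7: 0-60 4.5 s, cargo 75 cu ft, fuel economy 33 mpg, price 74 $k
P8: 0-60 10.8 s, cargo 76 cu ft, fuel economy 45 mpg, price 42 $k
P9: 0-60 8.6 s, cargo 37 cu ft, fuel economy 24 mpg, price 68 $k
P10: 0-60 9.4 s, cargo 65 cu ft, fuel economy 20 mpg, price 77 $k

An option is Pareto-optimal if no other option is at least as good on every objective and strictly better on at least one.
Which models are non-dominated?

P1, P2, P5, P6, P7, P8, P9

P1: not dominated (best fuel economy).
P2: not dominated.
P3: dominated by P1 (0-60 4.5≤10.3, cargo 31≥26, fuel economy 53≥48, price 54≤60).
P4: dominated by P1 (0-60 4.5≤9.6, cargo 31≥20, fuel economy 53≥15, price 54≤72).
P5: not dominated (best price).
P6: not dominated.
P7: not dominated.
P8: not dominated (best cargo).
P9: not dominated.
P10: dominated by P7 (0-60 4.5≤9.4, cargo 75≥65, fuel economy 33≥20, price 74≤77).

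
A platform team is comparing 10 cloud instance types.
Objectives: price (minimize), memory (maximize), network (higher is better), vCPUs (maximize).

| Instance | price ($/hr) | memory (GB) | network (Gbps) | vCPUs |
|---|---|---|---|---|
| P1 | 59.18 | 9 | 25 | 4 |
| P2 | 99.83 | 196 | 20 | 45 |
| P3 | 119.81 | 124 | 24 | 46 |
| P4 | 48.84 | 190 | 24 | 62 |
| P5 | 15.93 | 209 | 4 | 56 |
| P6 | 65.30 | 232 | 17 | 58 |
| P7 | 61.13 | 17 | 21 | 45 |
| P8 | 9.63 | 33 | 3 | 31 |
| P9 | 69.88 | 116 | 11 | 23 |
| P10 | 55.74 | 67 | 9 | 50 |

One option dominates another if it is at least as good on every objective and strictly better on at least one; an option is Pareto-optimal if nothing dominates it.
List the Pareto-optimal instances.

P1: not dominated (best network).
P2: not dominated.
P3: dominated by P4 (price 48.84≤119.81, memory 190≥124, network 24≥24, vCPUs 62≥46).
P4: not dominated (best vCPUs).
P5: not dominated.
P6: not dominated (best memory).
P7: dominated by P4 (price 48.84≤61.13, memory 190≥17, network 24≥21, vCPUs 62≥45).
P8: not dominated (best price).
P9: dominated by P4 (price 48.84≤69.88, memory 190≥116, network 24≥11, vCPUs 62≥23).
P10: dominated by P4 (price 48.84≤55.74, memory 190≥67, network 24≥9, vCPUs 62≥50).

P1, P2, P4, P5, P6, P8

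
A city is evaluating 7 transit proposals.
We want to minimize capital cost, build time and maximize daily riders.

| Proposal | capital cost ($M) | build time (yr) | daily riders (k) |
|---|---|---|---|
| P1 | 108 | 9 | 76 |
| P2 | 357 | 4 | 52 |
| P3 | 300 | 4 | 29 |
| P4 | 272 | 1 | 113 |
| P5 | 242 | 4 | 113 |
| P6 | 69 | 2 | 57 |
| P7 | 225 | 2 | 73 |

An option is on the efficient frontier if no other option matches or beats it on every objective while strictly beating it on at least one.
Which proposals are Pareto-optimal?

P1: not dominated.
P2: dominated by P4 (capital cost 272≤357, build time 1≤4, daily riders 113≥52).
P3: dominated by P4 (capital cost 272≤300, build time 1≤4, daily riders 113≥29).
P4: not dominated (best build time).
P5: not dominated.
P6: not dominated (best capital cost).
P7: not dominated.

P1, P4, P5, P6, P7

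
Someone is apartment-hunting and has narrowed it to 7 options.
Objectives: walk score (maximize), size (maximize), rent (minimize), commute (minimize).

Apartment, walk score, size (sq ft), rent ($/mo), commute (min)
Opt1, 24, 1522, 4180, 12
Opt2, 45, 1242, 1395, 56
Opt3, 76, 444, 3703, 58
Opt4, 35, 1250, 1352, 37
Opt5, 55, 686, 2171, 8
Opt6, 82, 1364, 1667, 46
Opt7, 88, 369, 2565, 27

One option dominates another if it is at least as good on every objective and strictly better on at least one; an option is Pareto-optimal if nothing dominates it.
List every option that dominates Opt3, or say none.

Opt6

Opt6: walk score 82≥76, size 1364≥444, rent 1667≤3703, commute 46≤58 — dominates Opt3.
Others (Opt1, Opt2, Opt4, Opt5, Opt7) are each worse than Opt3 on at least one objective.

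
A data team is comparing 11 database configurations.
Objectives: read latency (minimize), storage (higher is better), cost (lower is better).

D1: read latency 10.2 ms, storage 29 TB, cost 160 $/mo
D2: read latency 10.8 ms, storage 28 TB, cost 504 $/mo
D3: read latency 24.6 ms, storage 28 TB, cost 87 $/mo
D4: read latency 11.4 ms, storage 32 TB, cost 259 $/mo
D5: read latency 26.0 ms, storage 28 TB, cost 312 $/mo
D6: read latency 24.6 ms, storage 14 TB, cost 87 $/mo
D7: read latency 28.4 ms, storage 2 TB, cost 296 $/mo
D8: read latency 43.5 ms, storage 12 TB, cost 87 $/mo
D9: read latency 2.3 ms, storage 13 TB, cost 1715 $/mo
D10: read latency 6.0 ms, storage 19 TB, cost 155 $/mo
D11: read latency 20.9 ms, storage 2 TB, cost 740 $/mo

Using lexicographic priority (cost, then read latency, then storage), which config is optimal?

First minimize cost: best is 87, kept {D3, D6, D8}.
Then minimize read latency: best is 24.6, kept {D3, D6}.
Then maximize storage: best is 28, kept {D3}.

D3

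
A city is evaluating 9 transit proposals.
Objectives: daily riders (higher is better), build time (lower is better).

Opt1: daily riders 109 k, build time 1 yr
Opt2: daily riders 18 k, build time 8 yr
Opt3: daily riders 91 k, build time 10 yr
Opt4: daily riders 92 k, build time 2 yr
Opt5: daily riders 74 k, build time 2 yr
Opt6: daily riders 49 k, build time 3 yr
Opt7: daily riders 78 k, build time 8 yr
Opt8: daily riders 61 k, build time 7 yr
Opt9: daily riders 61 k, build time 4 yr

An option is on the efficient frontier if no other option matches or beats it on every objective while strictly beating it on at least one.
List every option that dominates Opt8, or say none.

Opt1, Opt4, Opt5, Opt9

Opt1: daily riders 109≥61, build time 1≤7 — dominates Opt8.
Opt4: daily riders 92≥61, build time 2≤7 — dominates Opt8.
Opt5: daily riders 74≥61, build time 2≤7 — dominates Opt8.
Opt9: daily riders 61≥61, build time 4≤7 — dominates Opt8.
Others (Opt2, Opt3, Opt6, Opt7) are each worse than Opt8 on at least one objective.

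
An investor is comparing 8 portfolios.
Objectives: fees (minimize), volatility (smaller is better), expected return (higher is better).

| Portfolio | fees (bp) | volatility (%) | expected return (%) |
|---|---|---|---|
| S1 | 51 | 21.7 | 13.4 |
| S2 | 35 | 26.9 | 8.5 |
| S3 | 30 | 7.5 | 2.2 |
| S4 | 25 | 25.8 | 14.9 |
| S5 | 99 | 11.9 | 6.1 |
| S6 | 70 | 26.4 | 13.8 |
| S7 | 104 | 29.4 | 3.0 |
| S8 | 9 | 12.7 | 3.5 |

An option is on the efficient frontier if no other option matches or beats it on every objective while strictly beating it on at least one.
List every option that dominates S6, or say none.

S4: fees 25≤70, volatility 25.8≤26.4, expected return 14.9≥13.8 — dominates S6.
Others (S1, S2, S3, S5, S7, S8) are each worse than S6 on at least one objective.

S4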